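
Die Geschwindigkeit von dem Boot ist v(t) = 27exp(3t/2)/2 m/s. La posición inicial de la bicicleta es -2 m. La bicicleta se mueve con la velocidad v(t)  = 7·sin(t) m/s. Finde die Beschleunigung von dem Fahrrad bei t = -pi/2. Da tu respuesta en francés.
Nous devons dériver notre équation de la vitesse v(t) = 7·sin(t) 1 fois. La dérivée de la vitesse donne l'accélération: a(t) = 7·cos(t). De l'équation de l'accélération a(t) = 7·cos(t), nous substituons t = -pi/2 pour obtenir a = 0.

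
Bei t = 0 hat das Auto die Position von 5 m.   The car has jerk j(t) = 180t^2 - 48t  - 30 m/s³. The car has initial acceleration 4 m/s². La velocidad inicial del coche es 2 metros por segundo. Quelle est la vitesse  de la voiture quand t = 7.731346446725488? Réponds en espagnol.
Partiendo de la sacudida j(t) = 180·t^2 - 48·t - 30, tomamos 2 antiderivadas. Tomando ∫j(t)dt y aplicando a(0) = 4, encontramos a(t) = 60·t^3 - 24·t^2 - 30·t + 4. La antiderivada de la aceleración, con v(0) = 2, da la velocidad: v(t) = 15·t^4 - 8·t^3 - 15·t^2 + 4·t + 2. De la ecuación de la velocidad v(t) = 15·t^4 - 8·t^3 - 15·t^2 + 4·t + 2, sustituimos t = 7.731346446725488 para obtener v = 49032.7292836312.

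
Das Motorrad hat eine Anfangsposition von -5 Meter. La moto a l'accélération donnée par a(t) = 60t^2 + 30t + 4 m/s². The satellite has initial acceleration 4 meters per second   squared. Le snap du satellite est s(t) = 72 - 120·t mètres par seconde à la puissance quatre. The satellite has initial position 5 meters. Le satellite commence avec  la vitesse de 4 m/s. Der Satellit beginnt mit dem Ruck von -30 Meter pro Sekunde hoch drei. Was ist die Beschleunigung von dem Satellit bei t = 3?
Wir müssen unsere Gleichung für den Snap s(t) = 72 - 120·t 2-mal integrieren. Durch Integration von dem Snap und Verwendung der Anfangsbedingung j(0) = -30, erhalten wir j(t) = -60·t^2 + 72·t - 30. Durch Integration von dem Ruck und Verwendung der Anfangsbedingung a(0) = 4, erhalten wir a(t) = -20·t^3 + 36·t^2 - 30·t + 4. Wir haben die Beschleunigung a(t) = -20·t^3 + 36·t^2 - 30·t + 4. Durch Einsetzen von t = 3: a(3) = -302.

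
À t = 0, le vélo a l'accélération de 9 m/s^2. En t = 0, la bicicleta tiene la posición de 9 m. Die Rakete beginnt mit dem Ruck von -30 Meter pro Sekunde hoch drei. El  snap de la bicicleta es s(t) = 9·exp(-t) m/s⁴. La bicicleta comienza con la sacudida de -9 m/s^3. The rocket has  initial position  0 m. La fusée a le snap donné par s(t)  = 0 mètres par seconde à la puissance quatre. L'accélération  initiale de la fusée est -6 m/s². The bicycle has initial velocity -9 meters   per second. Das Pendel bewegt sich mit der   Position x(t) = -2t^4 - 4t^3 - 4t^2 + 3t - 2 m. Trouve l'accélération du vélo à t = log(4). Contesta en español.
Para resolver esto, necesitamos tomar 2 integrales de nuestra ecuación del snap s(t) = 9·exp(-t). La antiderivada del snap es la sacudida. Usando j(0) = -9, obtenemos j(t) = -9·exp(-t). La integral de la sacudida, con a(0) = 9, da la aceleración: a(t) = 9·exp(-t). De la ecuación de la aceleración a(t) = 9·exp(-t), sustituimos t = log(4) para obtener a = 9/4.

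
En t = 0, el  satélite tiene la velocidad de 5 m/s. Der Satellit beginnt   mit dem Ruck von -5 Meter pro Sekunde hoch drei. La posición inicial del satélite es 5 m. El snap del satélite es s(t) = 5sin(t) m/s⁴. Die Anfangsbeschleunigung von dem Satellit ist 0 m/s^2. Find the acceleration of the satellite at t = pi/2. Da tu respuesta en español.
Necesitamos integrar nuestra ecuación del snap s(t) = 5·sin(t) 2 veces. Integrando el snap y usando la condición inicial j(0) = -5, obtenemos j(t) = -5·cos(t). Integrando la sacudida y usando la condición inicial a(0) = 0, obtenemos a(t) = -5·sin(t). De la ecuación de la aceleración a(t) = -5·sin(t), sustituimos t = pi/2 para obtener a = -5.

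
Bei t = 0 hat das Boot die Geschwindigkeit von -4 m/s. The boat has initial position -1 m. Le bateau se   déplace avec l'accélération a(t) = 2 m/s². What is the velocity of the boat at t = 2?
To solve this, we need to take 1 antiderivative of our acceleration equation a(t) = 2. Finding the integral of a(t) and using v(0) = -4: v(t) = 2·t - 4. We have velocity v(t) = 2·t - 4. Substituting t = 2: v(2) = 0.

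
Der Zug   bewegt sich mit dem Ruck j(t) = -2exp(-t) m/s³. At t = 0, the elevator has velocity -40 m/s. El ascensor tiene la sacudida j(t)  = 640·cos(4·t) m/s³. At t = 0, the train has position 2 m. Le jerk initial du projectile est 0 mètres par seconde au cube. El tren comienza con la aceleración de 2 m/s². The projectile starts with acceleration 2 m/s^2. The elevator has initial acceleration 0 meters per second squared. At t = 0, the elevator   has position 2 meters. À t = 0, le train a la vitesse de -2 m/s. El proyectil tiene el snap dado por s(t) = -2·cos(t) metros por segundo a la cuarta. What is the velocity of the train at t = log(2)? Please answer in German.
Wir müssen das Integral unserer Gleichung für den Ruck j(t) = -2·exp(-t) 2-mal finden. Die Stammfunktion von dem Ruck, mit a(0) = 2, ergibt die Beschleunigung: a(t) = 2·exp(-t). Durch Integration von der Beschleunigung und Verwendung der Anfangsbedingung v(0) = -2, erhalten wir v(t) = -2·exp(-t). Aus der Gleichung für die Geschwindigkeit v(t) = -2·exp(-t), setzen wir t = log(2) ein und erhalten v = -1.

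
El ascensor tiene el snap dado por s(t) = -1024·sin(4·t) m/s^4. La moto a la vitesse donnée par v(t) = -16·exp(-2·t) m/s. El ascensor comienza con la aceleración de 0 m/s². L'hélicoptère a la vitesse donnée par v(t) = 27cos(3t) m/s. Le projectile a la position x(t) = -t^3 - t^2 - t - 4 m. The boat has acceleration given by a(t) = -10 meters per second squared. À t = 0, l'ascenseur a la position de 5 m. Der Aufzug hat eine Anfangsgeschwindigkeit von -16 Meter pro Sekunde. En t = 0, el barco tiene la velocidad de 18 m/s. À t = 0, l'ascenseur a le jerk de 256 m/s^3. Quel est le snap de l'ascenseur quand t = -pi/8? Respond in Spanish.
De la ecuación del snap s(t) = -1024·sin(4·t), sustituimos t = -pi/8 para obtener s = 1024.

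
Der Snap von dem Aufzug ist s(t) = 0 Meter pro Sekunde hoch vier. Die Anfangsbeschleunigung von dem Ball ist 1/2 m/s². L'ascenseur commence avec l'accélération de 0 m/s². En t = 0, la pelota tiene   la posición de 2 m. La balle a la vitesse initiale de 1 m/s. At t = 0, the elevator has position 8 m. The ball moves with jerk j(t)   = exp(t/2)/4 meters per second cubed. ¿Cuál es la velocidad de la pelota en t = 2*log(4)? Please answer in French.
Pour résoudre ceci, nous devons prendre 2 primitives de notre équation du jerk j(t) = exp(t/2)/4. En intégrant le jerk et en utilisant la condition initiale a(0) = 1/2, nous obtenons a(t) = exp(t/2)/2. La primitive de l'accélération, avec v(0) = 1, donne la vitesse: v(t) = exp(t/2). En utilisant v(t) = exp(t/2) et en substituant t = 2*log(4), nous trouvons v = 4.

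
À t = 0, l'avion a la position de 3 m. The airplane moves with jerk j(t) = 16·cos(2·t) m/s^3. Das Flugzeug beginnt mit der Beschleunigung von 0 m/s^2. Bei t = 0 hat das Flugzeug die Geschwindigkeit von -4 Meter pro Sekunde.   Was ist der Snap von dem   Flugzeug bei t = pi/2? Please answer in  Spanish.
Para resolver esto, necesitamos tomar 1 derivada de nuestra ecuación de la sacudida j(t) = 16·cos(2·t). Tomando d/dt de j(t), encontramos s(t) = -32·sin(2·t). De la ecuación del snap s(t) = -32·sin(2·t), sustituimos t = pi/2 para obtener s = 0.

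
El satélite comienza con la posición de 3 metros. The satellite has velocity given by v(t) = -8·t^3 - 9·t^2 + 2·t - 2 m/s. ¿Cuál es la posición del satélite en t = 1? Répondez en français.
En partant de la vitesse v(t) = -8·t^3 - 9·t^2 + 2·t - 2, nous prenons 1 primitive. En prenant ∫v(t)dt et en appliquant x(0) = 3, nous trouvons x(t) = -2·t^4 - 3·t^3 + t^2 - 2·t + 3. En utilisant x(t) = -2·t^4 - 3·t^3 + t^2 - 2·t + 3 et en substituant t = 1, nous trouvons x = -3.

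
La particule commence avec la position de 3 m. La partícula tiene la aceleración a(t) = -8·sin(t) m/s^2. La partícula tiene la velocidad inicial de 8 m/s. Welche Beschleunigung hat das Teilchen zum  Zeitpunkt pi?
Aus der Gleichung für die Beschleunigung a(t) = -8·sin(t), setzen wir t = pi ein und erhalten a = 0.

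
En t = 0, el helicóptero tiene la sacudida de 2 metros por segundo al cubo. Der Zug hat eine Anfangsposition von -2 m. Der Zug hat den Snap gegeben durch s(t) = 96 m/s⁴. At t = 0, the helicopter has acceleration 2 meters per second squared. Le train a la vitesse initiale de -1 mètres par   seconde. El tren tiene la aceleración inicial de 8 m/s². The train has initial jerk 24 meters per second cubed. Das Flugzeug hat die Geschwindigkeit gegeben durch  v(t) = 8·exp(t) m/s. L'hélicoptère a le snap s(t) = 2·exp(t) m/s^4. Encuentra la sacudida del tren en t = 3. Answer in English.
To find the answer, we compute 1 antiderivative of s(t) = 96. Integrating snap and using the initial condition j(0) = 24, we get j(t) = 96·t + 24. From the given jerk equation j(t) = 96·t + 24, we substitute t = 3 to get j = 312.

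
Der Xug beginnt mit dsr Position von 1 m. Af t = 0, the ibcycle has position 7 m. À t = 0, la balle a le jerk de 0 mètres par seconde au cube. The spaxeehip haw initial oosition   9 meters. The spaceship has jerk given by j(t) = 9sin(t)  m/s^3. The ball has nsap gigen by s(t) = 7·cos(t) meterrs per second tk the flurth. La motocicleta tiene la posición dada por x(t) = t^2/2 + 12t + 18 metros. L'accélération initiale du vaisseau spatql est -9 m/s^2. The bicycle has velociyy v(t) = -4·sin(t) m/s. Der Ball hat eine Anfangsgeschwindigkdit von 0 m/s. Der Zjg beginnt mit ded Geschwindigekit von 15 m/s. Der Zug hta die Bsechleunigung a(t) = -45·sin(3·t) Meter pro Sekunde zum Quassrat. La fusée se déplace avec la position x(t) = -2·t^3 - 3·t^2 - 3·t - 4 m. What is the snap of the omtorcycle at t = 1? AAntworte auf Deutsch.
Wir müssen unsere Gleichung für die Position x(t) = t^2/2 + 12·t + 18 4-mal ableiten. Durch Ableiten von der Position erhalten wir die Geschwindigkeit: v(t) = t + 12. Die Ableitung von der Geschwindigkeit ergibt die Beschleunigung: a(t) = 1. Durch Ableiten von der Beschleunigung erhalten wir den Ruck: j(t) = 0. Mit d/dt von j(t) finden wir s(t) = 0. Mit s(t) = 0 und Einsetzen von t = 1, finden wir s = 0.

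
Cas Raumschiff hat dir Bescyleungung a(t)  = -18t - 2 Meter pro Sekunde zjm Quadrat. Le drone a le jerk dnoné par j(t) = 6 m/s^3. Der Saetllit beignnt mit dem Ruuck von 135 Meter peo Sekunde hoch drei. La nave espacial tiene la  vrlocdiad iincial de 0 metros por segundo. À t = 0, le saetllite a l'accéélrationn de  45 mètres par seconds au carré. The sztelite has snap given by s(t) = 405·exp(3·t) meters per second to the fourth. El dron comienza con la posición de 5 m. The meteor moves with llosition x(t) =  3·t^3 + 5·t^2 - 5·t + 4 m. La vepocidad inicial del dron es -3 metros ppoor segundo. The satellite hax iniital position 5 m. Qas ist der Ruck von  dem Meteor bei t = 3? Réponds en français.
En partant de la position x(t) = 3·t^3 + 5·t^2 - 5·t + 4, nous prenons 3 dérivées. En dérivant la position, nous obtenons la vitesse: v(t) = 9·t^2 + 10·t - 5. En dérivant la vitesse, nous obtenons l'accélération: a(t) = 18·t + 10. La dérivée de l'accélération donne le jerk: j(t) = 18. En utilisant j(t) = 18 et en substituant t = 3, nous trouvons j = 18.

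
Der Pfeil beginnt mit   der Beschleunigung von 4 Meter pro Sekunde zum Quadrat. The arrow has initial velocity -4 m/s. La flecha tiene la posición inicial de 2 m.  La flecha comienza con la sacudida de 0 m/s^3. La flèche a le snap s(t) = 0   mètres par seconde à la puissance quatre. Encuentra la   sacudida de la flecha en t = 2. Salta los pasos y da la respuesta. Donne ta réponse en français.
Le jerk à t = 2 est j = 0.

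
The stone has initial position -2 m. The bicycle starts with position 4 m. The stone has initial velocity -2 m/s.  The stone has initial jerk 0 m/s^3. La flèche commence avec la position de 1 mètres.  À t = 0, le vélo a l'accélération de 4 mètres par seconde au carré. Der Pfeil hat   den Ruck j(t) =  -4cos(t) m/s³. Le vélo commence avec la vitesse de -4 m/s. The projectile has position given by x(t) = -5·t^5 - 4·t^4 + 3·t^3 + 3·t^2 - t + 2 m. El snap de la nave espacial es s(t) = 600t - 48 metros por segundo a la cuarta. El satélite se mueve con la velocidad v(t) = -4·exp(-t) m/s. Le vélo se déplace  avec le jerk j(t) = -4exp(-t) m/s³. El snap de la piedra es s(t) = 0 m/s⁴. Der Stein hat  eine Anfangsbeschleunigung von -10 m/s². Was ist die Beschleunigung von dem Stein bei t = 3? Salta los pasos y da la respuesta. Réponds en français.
a(3) = -10.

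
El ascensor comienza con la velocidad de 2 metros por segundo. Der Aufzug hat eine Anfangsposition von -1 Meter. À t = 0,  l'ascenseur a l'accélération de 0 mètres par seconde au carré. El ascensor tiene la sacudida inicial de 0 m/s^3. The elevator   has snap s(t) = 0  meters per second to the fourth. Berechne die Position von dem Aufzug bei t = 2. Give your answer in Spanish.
Partiendo del snap s(t) = 0, tomamos 4 antiderivadas. Integrando el snap y usando la condición inicial j(0) = 0, obtenemos j(t) = 0. Tomando ∫j(t)dt y aplicando a(0) = 0, encontramos a(t) = 0. La antiderivada de la aceleración, con v(0) = 2, da la velocidad: v(t) = 2. La antiderivada de la velocidad es la posición. Usando x(0) = -1, obtenemos x(t) = 2·t - 1. Usando x(t) = 2·t - 1 y sustituyendo t = 2, encontramos x = 3.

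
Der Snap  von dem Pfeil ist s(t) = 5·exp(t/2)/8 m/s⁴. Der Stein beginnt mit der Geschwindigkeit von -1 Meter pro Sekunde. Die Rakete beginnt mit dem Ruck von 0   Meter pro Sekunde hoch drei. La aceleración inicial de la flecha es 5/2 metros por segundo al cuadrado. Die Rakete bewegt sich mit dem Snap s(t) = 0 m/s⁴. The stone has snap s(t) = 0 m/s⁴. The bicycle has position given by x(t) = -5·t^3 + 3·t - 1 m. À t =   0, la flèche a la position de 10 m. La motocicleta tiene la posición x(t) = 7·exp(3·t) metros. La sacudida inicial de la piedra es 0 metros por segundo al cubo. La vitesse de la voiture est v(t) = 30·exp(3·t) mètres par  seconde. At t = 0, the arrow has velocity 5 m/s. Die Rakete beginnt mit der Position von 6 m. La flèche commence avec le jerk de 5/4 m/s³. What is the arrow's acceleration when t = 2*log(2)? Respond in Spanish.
Debemos encontrar la integral de nuestra ecuación del snap s(t) = 5·exp(t/2)/8 2 veces. Integrando el snap y usando la condición inicial j(0) = 5/4, obtenemos j(t) = 5·exp(t/2)/4. La integral de la sacudida, con a(0) = 5/2, da la aceleración: a(t) = 5·exp(t/2)/2. Tenemos la aceleración a(t) = 5·exp(t/2)/2. Sustituyendo t = 2*log(2): a(2*log(2)) = 5.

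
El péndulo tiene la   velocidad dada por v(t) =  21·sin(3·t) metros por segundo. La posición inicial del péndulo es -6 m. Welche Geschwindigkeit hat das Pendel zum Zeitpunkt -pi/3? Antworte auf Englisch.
From the given velocity equation v(t) = 21·sin(3·t), we substitute t = -pi/3 to get v = 0.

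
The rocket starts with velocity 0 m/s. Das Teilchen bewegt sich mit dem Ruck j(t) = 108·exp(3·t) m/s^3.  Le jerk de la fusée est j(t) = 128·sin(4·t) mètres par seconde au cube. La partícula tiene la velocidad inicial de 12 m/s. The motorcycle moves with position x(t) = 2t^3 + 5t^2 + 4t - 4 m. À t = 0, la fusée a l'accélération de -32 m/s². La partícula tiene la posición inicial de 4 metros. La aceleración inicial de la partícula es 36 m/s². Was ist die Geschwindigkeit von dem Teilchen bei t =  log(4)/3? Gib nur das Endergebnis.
Bei t = log(4)/3, v = 48.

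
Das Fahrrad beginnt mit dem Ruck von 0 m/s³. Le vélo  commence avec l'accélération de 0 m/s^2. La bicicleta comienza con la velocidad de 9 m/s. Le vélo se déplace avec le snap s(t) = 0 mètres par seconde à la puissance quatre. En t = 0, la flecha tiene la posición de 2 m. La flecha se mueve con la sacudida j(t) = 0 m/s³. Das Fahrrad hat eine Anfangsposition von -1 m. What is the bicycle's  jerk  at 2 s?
To solve this, we need to take 1 antiderivative of our snap equation s(t) = 0. Finding the antiderivative of s(t) and using j(0) = 0: j(t) = 0. From the given jerk equation j(t) = 0, we substitute t = 2 to get j = 0.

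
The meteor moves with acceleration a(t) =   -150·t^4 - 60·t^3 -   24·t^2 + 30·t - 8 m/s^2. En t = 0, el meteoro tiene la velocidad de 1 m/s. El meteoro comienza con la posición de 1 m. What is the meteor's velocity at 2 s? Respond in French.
Nous devons trouver l'intégrale de notre équation de l'accélération a(t) = -150·t^4 - 60·t^3 - 24·t^2 + 30·t - 8 1 fois. L'intégrale de l'accélération est la vitesse. En utilisant v(0) = 1, nous obtenons v(t) = -30·t^5 - 15·t^4 - 8·t^3 + 15·t^2 - 8·t + 1. De l'équation de la vitesse v(t) = -30·t^5 - 15·t^4 - 8·t^3 + 15·t^2 - 8·t + 1, nous substituons t = 2 pour obtenir v = -1219.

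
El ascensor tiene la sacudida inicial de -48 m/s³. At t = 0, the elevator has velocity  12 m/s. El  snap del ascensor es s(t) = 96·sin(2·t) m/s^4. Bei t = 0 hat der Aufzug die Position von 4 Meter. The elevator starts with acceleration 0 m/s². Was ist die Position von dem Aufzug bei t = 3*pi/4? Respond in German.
Um dies zu lösen, müssen wir 4 Stammfunktionen unserer Gleichung für den Snap s(t) = 96·sin(2·t) finden. Das Integral von dem Snap, mit j(0) = -48, ergibt den Ruck: j(t) = -48·cos(2·t). Mit ∫j(t)dt und Anwendung von a(0) = 0, finden wir a(t) = -24·sin(2·t). Das Integral von der Beschleunigung, mit v(0) = 12, ergibt die Geschwindigkeit: v(t) = 12·cos(2·t). Mit ∫v(t)dt und Anwendung von x(0) = 4, finden wir x(t) = 6·sin(2·t) + 4. Wir haben die Position x(t) = 6·sin(2·t) + 4. Durch Einsetzen von t = 3*pi/4: x(3*pi/4) = -2.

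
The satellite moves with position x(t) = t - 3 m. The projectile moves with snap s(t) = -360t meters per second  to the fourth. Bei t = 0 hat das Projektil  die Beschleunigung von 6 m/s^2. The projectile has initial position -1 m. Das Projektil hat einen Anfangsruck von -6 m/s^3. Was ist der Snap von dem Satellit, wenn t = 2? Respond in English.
Starting from position x(t) = t - 3, we take 4 derivatives. Differentiating position, we get velocity: v(t) = 1. The derivative of velocity gives acceleration: a(t) = 0. Taking d/dt of a(t), we find j(t) = 0. Differentiating jerk, we get snap: s(t) = 0. We have snap s(t) = 0. Substituting t = 2: s(2) = 0.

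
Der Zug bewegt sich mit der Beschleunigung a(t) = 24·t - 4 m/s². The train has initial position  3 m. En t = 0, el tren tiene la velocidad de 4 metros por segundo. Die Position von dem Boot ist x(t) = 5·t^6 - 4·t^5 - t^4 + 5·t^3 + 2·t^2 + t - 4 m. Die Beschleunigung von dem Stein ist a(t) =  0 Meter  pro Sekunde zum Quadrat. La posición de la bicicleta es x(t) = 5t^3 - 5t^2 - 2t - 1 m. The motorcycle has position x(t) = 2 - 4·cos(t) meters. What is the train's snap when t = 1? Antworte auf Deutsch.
Um dies zu lösen, müssen wir 2 Ableitungen unserer Gleichung für die Beschleunigung a(t) = 24·t - 4 nehmen. Mit d/dt von a(t) finden wir j(t) = 24. Durch Ableiten von dem Ruck erhalten wir den Snap: s(t) = 0. Mit s(t) = 0 und Einsetzen von t = 1, finden wir s = 0.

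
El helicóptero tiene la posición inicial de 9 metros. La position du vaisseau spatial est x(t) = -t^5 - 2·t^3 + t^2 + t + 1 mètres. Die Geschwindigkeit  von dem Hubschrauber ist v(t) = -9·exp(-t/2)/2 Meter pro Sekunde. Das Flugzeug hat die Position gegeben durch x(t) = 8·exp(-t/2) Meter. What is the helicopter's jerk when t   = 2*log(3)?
Starting from velocity v(t) = -9·exp(-t/2)/2, we take 2 derivatives. Differentiating velocity, we get acceleration: a(t) = 9·exp(-t/2)/4. The derivative of acceleration gives jerk: j(t) = -9·exp(-t/2)/8. We have jerk j(t) = -9·exp(-t/2)/8. Substituting t = 2*log(3): j(2*log(3)) = -3/8.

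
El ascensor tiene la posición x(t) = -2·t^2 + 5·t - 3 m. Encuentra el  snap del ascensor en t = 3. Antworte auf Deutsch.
Ausgehend von der Position x(t) = -2·t^2 + 5·t - 3, nehmen wir 4 Ableitungen. Durch Ableiten von der Position erhalten wir die Geschwindigkeit: v(t) = 5 - 4·t. Die Ableitung von der Geschwindigkeit ergibt die Beschleunigung: a(t) = -4. Die Ableitung von der Beschleunigung ergibt den Ruck: j(t) = 0. Durch Ableiten von dem Ruck erhalten wir den Snap: s(t) = 0. Aus der Gleichung für den Snap s(t) = 0, setzen wir t = 3 ein und erhalten s = 0.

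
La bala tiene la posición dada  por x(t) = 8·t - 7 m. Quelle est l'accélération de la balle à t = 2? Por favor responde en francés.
Pour résoudre ceci, nous devons prendre 2 dérivées de notre équation de la position x(t) = 8·t - 7. En dérivant la position, nous obtenons la vitesse: v(t) = 8. La dérivée de la vitesse donne l'accélération: a(t) = 0. Nous avons l'accélération a(t) = 0. En substituant t = 2: a(2) = 0.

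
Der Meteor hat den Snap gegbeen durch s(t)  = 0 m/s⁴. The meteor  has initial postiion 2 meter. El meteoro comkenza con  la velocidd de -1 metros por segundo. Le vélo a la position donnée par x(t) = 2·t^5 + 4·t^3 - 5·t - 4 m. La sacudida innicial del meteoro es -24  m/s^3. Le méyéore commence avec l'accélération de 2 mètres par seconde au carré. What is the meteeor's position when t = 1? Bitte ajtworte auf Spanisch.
Para resolver esto, necesitamos tomar 4 antiderivadas de nuestra ecuación del snap s(t) = 0. La integral del snap, con j(0) = -24, da la sacudida: j(t) = -24. Integrando la sacudida y usando la condición inicial a(0) = 2, obtenemos a(t) = 2 - 24·t. Tomando ∫a(t)dt y aplicando v(0) = -1, encontramos v(t) = -12·t^2 + 2·t - 1. Integrando la velocidad y usando la condición inicial x(0) = 2, obtenemos x(t) = -4·t^3 + t^2 - t + 2. De la ecuación de la posición x(t) = -4·t^3 + t^2 - t + 2, sustituimos t = 1 para obtener x = -2.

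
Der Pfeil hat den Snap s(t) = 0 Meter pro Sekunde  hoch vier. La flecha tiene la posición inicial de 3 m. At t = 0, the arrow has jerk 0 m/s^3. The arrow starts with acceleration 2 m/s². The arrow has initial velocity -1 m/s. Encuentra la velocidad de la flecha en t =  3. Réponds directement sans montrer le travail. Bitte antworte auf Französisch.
La réponse est 5.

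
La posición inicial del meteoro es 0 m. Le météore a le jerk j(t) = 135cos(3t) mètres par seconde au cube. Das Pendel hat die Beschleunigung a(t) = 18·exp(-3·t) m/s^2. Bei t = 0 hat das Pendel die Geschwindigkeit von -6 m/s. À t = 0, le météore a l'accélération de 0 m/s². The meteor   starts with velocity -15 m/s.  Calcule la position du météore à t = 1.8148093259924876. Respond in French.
Nous devons intégrer notre équation du jerk j(t) = 135·cos(3·t) 3 fois. En intégrant le jerk et en utilisant la condition initiale a(0) = 0, nous obtenons a(t) = 45·sin(3·t). La primitive de l'accélération, avec v(0) = -15, donne la vitesse: v(t) = -15·cos(3·t). La primitive de la vitesse, avec x(0) = 0, donne la position: x(t) = -5·sin(3·t). De l'équation de la position x(t) = -5·sin(3·t), nous substituons t = 1.8148093259924876 pour obtenir x = 3.71906554335839.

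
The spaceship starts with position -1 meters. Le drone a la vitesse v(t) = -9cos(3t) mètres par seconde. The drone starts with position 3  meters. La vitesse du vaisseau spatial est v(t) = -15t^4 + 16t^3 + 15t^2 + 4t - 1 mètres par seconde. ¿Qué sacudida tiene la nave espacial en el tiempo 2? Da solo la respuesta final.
La respuesta es -498.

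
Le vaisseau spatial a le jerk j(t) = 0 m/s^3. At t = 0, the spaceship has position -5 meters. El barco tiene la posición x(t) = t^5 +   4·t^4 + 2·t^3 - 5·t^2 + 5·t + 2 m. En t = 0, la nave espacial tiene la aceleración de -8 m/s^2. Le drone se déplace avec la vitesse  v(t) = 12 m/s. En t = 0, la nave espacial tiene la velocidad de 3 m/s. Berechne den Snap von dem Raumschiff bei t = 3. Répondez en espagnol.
Para resolver esto, necesitamos tomar 1 derivada de nuestra ecuación de la sacudida j(t) = 0. Derivando la sacudida, obtenemos el snap: s(t) = 0. Tenemos el snap s(t) = 0. Sustituyendo t = 3: s(3) = 0.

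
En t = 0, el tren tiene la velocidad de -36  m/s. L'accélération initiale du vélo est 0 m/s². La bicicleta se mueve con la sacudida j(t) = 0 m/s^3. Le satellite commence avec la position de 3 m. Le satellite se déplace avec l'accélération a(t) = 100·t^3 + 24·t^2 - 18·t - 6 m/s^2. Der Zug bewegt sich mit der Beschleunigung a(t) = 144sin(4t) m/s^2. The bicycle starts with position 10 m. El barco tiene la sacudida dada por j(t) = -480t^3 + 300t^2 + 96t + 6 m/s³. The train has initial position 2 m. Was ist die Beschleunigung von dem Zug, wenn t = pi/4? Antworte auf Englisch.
We have acceleration a(t) = 144·sin(4·t). Substituting t = pi/4: a(pi/4) = 0.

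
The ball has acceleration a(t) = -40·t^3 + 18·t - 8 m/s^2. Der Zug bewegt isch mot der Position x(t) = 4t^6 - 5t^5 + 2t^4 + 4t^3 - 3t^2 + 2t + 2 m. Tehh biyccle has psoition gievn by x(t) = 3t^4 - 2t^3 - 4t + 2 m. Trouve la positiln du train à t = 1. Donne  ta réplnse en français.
En utilisant x(t) = 4·t^6 - 5·t^5 + 2·t^4 + 4·t^3 - 3·t^2 + 2·t + 2 et en substituant t = 1, nous trouvons x = 6.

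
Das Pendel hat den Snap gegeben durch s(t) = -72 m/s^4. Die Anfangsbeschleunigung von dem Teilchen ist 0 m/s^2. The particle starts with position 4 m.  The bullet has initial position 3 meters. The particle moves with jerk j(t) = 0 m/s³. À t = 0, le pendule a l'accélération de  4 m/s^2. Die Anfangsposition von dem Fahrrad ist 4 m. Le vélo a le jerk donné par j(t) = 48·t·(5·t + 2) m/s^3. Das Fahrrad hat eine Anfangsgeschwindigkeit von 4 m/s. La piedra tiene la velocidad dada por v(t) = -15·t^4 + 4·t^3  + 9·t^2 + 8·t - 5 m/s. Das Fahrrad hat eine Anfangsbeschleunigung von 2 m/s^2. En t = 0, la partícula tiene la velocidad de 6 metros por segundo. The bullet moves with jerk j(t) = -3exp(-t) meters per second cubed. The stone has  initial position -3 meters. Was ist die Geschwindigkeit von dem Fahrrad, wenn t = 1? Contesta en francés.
Nous devons intégrer notre équation du jerk j(t) = 48·t·(5·t + 2) 2 fois. L'intégrale du jerk est l'accélération. En utilisant a(0) = 2, nous obtenons a(t) = 80·t^3 + 48·t^2 + 2. L'intégrale de l'accélération, avec v(0) = 4, donne la vitesse: v(t) = 20·t^4 + 16·t^3 + 2·t + 4. De l'équation de la vitesse v(t) = 20·t^4 + 16·t^3 + 2·t + 4, nous substituons t = 1 pour obtenir v = 42.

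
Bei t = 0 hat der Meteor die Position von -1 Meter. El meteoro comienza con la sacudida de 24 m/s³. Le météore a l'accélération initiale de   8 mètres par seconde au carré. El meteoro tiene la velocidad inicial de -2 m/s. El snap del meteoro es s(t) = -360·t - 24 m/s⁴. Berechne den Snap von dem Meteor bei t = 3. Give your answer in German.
Mit s(t) = -360·t - 24 und Einsetzen von t = 3, finden wir s = -1104.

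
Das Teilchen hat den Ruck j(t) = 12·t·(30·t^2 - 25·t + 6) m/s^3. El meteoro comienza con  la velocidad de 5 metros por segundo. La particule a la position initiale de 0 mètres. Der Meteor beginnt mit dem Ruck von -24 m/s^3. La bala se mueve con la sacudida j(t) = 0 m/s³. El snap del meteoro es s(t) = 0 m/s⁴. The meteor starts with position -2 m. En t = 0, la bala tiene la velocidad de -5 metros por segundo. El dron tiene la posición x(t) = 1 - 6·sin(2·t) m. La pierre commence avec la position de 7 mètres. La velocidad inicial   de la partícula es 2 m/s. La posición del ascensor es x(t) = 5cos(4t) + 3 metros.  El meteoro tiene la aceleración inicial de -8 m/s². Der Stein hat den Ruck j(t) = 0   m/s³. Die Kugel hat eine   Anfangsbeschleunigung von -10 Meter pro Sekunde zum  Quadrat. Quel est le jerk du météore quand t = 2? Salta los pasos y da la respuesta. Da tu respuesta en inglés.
At t = 2, j = -24.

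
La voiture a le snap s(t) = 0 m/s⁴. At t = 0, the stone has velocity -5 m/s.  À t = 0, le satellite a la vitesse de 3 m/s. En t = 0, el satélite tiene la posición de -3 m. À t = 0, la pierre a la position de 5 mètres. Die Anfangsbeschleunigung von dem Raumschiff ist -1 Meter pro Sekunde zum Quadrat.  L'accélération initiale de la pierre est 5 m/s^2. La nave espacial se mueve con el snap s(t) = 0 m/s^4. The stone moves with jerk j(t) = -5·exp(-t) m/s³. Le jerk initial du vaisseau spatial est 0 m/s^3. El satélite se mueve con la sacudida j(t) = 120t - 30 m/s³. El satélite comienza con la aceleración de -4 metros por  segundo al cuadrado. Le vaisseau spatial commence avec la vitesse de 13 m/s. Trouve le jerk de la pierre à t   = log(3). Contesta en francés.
En utilisant j(t) = -5·exp(-t) et en substituant t = log(3), nous trouvons j = -5/3.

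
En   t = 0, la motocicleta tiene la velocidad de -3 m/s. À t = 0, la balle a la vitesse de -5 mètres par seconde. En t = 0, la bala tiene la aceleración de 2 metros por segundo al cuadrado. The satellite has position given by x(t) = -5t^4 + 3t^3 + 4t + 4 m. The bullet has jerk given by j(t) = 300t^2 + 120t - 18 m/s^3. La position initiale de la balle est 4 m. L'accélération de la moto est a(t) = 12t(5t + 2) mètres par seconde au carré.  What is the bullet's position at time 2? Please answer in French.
Nous devons intégrer notre équation du jerk j(t) = 300·t^2 + 120·t - 18 3 fois. La primitive du jerk est l'accélération. En utilisant a(0) = 2, nous obtenons a(t) = 100·t^3 + 60·t^2 - 18·t + 2. En prenant ∫a(t)dt et en appliquant v(0) = -5, nous trouvons v(t) = 25·t^4 + 20·t^3 - 9·t^2 + 2·t - 5. En intégrant la vitesse et en utilisant la condition initiale x(0) = 4, nous obtenons x(t) = 5·t^5 + 5·t^4 - 3·t^3 + t^2 - 5·t + 4. De l'équation de la position x(t) = 5·t^5 + 5·t^4 - 3·t^3 + t^2 - 5·t + 4, nous substituons t = 2 pour obtenir x = 214.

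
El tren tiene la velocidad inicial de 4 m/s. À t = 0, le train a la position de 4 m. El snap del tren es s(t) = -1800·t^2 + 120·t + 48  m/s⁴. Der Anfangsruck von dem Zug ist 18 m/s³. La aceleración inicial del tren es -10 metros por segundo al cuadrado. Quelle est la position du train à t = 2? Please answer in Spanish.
Necesitamos integrar nuestra ecuación del snap s(t) = -1800·t^2 + 120·t + 48 4 veces. Tomando ∫s(t)dt y aplicando j(0) = 18, encontramos j(t) = -600·t^3 + 60·t^2 + 48·t + 18. La integral de la sacudida, con a(0) = -10, da la aceleración: a(t) = -150·t^4 + 20·t^3 + 24·t^2 + 18·t - 10. Integrando la aceleración y usando la condición inicial v(0) = 4, obtenemos v(t) = -30·t^5 + 5·t^4 + 8·t^3 + 9·t^2 - 10·t + 4. Tomando ∫v(t)dt y aplicando x(0) = 4, encontramos x(t) = -5·t^6 + t^5 + 2·t^4 + 3·t^3 - 5·t^2 + 4·t + 4. Tenemos la posición x(t) = -5·t^6 + t^5 + 2·t^4 + 3·t^3 - 5·t^2 + 4·t + 4. Sustituyendo t = 2: x(2) = -240.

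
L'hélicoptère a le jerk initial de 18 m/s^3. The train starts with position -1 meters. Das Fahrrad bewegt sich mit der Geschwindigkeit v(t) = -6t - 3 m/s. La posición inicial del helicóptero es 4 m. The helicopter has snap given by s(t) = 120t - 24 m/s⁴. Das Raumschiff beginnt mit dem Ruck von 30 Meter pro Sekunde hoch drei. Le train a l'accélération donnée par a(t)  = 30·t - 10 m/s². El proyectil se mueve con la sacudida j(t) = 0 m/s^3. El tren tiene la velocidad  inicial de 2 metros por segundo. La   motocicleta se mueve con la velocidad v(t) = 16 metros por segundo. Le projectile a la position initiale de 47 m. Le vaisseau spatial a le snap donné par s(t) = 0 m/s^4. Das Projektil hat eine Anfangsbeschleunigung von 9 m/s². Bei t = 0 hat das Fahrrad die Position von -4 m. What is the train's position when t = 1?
We must find the antiderivative of our acceleration equation a(t) = 30·t - 10 2 times. Taking ∫a(t)dt and applying v(0) = 2, we find v(t) = 15·t^2 - 10·t + 2. Integrating velocity and using the initial condition x(0) = -1, we get x(t) = 5·t^3 - 5·t^2 + 2·t - 1. Using x(t) = 5·t^3 - 5·t^2 + 2·t - 1 and substituting t = 1, we find x = 1.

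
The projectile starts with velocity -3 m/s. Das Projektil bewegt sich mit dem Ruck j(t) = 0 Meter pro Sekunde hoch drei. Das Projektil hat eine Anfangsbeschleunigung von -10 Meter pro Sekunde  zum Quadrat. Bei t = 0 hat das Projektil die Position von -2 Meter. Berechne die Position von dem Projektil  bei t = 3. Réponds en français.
Pour résoudre ceci, nous devons prendre 3 intégrales de notre équation du jerk j(t) = 0. La primitive du jerk, avec a(0) = -10, donne l'accélération: a(t) = -10. En intégrant l'accélération et en utilisant la condition initiale v(0) = -3, nous obtenons v(t) = -10·t - 3. En prenant ∫v(t)dt et en appliquant x(0) = -2, nous trouvons x(t) = -5·t^2 - 3·t - 2. En utilisant x(t) = -5·t^2 - 3·t - 2 et en substituant t = 3, nous trouvons x = -56.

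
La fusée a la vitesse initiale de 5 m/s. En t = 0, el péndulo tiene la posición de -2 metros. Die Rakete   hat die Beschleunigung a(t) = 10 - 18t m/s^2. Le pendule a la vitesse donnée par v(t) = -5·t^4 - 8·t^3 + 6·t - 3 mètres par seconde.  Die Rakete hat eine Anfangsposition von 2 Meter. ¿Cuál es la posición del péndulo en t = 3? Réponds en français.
Pour résoudre ceci, nous devons prendre 1 primitive de notre équation de la vitesse v(t) = -5·t^4 - 8·t^3 + 6·t - 3. En intégrant la vitesse et en utilisant la condition initiale x(0) = -2, nous obtenons x(t) = -t^5 - 2·t^4 + 3·t^2 - 3·t - 2. De l'équation de la position x(t) = -t^5 - 2·t^4 + 3·t^2 - 3·t - 2, nous substituons t = 3 pour obtenir x = -389.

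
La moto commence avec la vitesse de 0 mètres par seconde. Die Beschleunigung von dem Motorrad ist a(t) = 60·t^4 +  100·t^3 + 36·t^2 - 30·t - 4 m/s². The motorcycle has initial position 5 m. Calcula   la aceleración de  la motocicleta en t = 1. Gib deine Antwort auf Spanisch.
De la ecuación de la aceleración a(t) = 60·t^4 + 100·t^3 + 36·t^2 - 30·t - 4, sustituimos t = 1 para obtener a = 162.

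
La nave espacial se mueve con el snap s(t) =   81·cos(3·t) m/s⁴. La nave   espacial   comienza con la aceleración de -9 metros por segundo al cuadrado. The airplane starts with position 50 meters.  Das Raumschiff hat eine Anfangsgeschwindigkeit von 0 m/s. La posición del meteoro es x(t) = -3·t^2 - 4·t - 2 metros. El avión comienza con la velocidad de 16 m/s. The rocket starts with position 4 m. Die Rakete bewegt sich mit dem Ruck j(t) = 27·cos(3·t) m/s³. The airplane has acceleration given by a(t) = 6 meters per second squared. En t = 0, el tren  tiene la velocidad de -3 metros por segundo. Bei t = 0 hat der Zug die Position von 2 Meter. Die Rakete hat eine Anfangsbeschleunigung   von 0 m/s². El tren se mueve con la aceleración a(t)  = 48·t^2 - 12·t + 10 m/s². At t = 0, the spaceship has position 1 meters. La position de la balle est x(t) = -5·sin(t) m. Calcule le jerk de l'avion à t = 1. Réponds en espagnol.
Para resolver esto, necesitamos tomar 1 derivada de nuestra ecuación de la aceleración a(t) = 6. Derivando la aceleración, obtenemos la sacudida: j(t) = 0. Usando j(t) = 0 y sustituyendo t = 1, encontramos j = 0.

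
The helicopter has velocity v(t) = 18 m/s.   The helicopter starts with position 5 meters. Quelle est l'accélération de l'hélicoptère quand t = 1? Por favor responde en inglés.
To solve this, we need to take 1 derivative of our velocity equation v(t) = 18. Differentiating velocity, we get acceleration: a(t) = 0. We have acceleration a(t) = 0. Substituting t = 1: a(1) = 0.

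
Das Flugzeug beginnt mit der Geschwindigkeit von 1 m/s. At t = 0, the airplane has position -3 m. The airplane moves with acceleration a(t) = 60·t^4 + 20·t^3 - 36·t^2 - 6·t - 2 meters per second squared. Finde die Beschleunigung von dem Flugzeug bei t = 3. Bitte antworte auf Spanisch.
Tenemos la aceleración a(t) = 60·t^4 + 20·t^3 - 36·t^2 - 6·t - 2. Sustituyendo t = 3: a(3) = 5056.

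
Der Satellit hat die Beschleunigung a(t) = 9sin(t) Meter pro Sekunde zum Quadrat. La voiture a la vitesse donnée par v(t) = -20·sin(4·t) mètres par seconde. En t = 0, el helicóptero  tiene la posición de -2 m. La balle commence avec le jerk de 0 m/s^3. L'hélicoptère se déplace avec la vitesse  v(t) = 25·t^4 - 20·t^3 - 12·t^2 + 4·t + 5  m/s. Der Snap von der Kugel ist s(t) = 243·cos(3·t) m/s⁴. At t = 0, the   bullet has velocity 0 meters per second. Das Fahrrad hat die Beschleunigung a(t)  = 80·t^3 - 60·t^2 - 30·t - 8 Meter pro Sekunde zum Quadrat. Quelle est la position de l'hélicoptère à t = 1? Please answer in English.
We need to integrate our velocity equation v(t) = 25·t^4 - 20·t^3 - 12·t^2 + 4·t + 5 1 time. The integral of velocity, with x(0) = -2, gives position: x(t) = 5·t^5 - 5·t^4 - 4·t^3 + 2·t^2 + 5·t - 2. Using x(t) = 5·t^5 - 5·t^4 - 4·t^3 + 2·t^2 + 5·t - 2 and substituting t = 1, we find x = 1.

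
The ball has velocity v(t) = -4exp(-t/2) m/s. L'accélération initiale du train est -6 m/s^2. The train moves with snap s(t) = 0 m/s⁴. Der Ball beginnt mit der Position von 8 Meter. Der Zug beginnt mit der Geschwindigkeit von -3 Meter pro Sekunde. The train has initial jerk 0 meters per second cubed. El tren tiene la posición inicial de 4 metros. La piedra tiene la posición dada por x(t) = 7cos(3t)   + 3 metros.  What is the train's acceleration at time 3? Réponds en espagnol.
Necesitamos integrar nuestra ecuación del snap s(t) = 0 2 veces. La antiderivada del snap es la sacudida. Usando j(0) = 0, obtenemos j(t) = 0. La integral de la sacudida es la aceleración. Usando a(0) = -6, obtenemos a(t) = -6. Usando a(t) = -6 y sustituyendo t = 3, encontramos a = -6.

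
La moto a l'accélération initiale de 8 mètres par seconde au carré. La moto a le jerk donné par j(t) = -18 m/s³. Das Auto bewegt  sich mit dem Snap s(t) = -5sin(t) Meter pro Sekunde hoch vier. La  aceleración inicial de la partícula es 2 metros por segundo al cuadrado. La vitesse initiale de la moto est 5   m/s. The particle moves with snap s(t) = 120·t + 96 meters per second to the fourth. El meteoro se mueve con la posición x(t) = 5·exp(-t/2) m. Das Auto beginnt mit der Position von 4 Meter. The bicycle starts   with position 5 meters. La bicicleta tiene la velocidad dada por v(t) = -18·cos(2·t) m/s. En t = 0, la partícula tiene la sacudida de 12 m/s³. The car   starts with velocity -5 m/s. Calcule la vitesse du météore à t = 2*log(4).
Pour résoudre ceci, nous devons prendre 1 dérivée de notre équation de la position x(t) = 5·exp(-t/2). La dérivée de la position donne la vitesse: v(t) = -5·exp(-t/2)/2. En utilisant v(t) = -5·exp(-t/2)/2 et en substituant t = 2*log(4), nous trouvons v = -5/8.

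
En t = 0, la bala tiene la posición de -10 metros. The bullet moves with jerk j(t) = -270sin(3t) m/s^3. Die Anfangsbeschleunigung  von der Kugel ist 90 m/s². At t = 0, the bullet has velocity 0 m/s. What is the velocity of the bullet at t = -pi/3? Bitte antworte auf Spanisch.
Necesitamos integrar nuestra ecuación de la sacudida j(t) = -270·sin(3·t) 2 veces. Integrando la sacudida y usando la condición inicial a(0) = 90, obtenemos a(t) = 90·cos(3·t). La antiderivada de la aceleración, con v(0) = 0, da la velocidad: v(t) = 30·sin(3·t). De la ecuación de la velocidad v(t) = 30·sin(3·t), sustituimos t = -pi/3 para obtener v = 0.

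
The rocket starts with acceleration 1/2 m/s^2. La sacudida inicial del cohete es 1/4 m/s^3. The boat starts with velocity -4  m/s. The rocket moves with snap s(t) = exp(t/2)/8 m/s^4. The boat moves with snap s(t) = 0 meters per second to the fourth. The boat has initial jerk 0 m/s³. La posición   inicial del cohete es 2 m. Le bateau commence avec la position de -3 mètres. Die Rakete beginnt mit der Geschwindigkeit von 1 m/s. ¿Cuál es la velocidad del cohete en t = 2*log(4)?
Necesitamos integrar nuestra ecuación del snap s(t) = exp(t/2)/8 3 veces. Tomando ∫s(t)dt y aplicando j(0) = 1/4, encontramos j(t) = exp(t/2)/4. La integral de la sacudida es la aceleración. Usando a(0) = 1/2, obtenemos a(t) = exp(t/2)/2. Tomando ∫a(t)dt y aplicando v(0) = 1, encontramos v(t) = exp(t/2). Usando v(t) = exp(t/2) y sustituyendo t = 2*log(4), encontramos v = 4.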